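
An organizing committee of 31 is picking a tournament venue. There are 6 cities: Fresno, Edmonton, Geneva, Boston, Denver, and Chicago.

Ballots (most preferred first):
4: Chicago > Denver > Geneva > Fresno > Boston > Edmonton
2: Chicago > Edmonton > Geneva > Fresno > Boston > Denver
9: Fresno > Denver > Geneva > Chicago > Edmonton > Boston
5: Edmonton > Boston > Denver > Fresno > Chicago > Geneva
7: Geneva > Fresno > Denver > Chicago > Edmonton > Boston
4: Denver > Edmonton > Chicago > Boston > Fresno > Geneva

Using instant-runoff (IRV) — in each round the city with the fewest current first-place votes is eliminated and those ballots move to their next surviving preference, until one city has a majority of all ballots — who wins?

Geneva

Round 1: Fresno 9, Edmonton 5, Geneva 7, Boston 0, Denver 4, Chicago 6. Boston eliminated.
Round 2: Fresno 9, Edmonton 5, Geneva 7, Denver 4, Chicago 6. Denver eliminated.
Round 3: Fresno 9, Edmonton 9, Geneva 7, Chicago 6. Chicago eliminated.
Round 4: Fresno 9, Edmonton 11, Geneva 11. Fresno eliminated.
Round 5: Edmonton 11, Geneva 20. Geneva has a majority (≥16).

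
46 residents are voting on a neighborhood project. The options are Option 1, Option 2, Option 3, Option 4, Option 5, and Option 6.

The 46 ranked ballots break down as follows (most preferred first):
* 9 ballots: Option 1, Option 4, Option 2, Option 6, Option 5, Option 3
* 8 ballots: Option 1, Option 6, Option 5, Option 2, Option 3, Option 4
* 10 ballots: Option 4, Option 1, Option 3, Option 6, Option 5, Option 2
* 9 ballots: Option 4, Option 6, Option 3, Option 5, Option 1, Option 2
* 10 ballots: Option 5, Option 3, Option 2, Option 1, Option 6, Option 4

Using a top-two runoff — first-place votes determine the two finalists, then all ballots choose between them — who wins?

Round 1 first-place votes: Option 1 17, Option 2 0, Option 3 0, Option 4 19, Option 5 10, Option 6 0. Option 4 and Option 1 advance.
Runoff: Option 4 is ranked above Option 1 on 19 ballots, Option 1 above Option 4 on 27.

Option 1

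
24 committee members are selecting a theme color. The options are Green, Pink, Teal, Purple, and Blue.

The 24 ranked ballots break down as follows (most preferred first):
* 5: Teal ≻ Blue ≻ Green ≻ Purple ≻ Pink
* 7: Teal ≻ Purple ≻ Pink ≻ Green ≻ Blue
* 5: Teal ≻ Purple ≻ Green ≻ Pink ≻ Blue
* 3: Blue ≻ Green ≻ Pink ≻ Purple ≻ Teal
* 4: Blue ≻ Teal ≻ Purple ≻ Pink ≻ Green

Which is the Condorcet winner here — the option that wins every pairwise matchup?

Teal vs Green: 21–3
Teal vs Pink: 21–3
Teal vs Purple: 21–3
Teal vs Blue: 17–7
Teal beats every other option.

Teal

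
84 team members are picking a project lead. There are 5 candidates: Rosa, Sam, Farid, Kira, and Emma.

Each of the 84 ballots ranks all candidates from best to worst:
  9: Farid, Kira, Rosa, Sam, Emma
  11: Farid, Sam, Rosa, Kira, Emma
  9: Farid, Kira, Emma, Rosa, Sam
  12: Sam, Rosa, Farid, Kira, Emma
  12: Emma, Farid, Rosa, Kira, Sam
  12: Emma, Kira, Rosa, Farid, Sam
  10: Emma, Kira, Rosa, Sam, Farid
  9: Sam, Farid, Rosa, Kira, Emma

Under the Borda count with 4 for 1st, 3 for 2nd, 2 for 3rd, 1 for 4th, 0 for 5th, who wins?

Farid

Rosa: 9×2 + 11×2 + 9×1 + 12×3 + 12×2 + 12×2 + 10×2 + 9×2 = 171
Sam: 9×1 + 11×3 + 9×0 + 12×4 + 12×0 + 12×0 + 10×1 + 9×4 = 136
Farid: 9×4 + 11×4 + 9×4 + 12×2 + 12×3 + 12×1 + 10×0 + 9×3 = 215
Kira: 9×3 + 11×1 + 9×3 + 12×1 + 12×1 + 12×3 + 10×3 + 9×1 = 164
Emma: 9×0 + 11×0 + 9×2 + 12×0 + 12×4 + 12×4 + 10×4 + 9×0 = 154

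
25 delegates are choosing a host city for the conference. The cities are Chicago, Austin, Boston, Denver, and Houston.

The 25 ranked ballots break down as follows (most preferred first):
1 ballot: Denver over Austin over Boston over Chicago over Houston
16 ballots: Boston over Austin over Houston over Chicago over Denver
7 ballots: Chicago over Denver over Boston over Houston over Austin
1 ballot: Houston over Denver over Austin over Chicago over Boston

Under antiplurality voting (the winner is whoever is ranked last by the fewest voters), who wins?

Last-place votes: Chicago 0, Austin 7, Boston 1, Denver 16, Houston 1.

Chicago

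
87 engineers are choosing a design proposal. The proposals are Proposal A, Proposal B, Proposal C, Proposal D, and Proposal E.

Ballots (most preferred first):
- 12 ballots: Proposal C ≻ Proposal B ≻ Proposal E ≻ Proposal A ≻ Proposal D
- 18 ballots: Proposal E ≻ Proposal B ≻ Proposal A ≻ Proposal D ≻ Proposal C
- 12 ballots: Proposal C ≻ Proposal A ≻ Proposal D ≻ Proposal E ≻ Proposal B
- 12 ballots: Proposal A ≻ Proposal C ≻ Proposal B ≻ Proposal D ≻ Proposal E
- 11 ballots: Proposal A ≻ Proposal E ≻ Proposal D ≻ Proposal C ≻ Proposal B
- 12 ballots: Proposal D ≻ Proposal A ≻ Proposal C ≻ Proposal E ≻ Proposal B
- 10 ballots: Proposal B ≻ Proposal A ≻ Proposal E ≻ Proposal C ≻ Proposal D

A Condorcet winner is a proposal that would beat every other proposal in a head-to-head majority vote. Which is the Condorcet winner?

Proposal A

Proposal A vs Proposal B: 47–40
Proposal A vs Proposal C: 63–24
Proposal A vs Proposal D: 75–12
Proposal A vs Proposal E: 57–30
Proposal A beats every other proposal.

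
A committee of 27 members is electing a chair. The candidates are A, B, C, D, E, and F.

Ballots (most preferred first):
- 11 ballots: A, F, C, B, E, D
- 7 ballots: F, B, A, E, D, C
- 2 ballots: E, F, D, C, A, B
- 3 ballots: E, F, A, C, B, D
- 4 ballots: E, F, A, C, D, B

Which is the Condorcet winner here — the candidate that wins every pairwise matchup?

F vs A: 16–11
F vs B: 27–0
F vs C: 27–0
F vs D: 27–0
F vs E: 18–9
F beats every other candidate.

F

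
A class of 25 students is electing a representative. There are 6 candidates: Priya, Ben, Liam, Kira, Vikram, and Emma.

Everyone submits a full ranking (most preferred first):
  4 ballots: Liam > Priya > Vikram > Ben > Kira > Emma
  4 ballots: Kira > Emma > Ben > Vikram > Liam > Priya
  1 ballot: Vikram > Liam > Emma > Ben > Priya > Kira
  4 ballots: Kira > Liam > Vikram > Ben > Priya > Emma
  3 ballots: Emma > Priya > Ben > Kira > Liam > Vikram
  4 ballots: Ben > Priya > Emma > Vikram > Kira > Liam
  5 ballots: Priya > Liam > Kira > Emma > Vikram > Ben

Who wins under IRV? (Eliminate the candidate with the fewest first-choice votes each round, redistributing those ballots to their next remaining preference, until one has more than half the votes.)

Priya

Round 1: Priya 5, Ben 4, Liam 4, Kira 8, Vikram 1, Emma 3. Vikram eliminated.
Round 2: Priya 5, Ben 4, Liam 5, Kira 8, Emma 3. Emma eliminated.
Round 3: Priya 8, Ben 4, Liam 5, Kira 8. Ben eliminated.
Round 4: Priya 12, Liam 5, Kira 8. Liam eliminated.
Round 5: Priya 17, Kira 8. Priya has a majority (≥13).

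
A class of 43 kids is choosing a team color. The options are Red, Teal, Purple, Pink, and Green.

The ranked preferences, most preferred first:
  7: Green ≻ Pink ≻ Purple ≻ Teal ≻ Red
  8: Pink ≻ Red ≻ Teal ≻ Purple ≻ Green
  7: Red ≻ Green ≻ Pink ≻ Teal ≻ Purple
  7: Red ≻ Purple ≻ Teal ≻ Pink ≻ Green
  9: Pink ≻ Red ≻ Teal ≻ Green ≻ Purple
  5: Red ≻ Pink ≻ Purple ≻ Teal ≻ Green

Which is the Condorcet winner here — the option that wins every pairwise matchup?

Pink

Pink vs Red: 24–19
Pink vs Teal: 36–7
Pink vs Purple: 36–7
Pink vs Green: 29–14
Pink beats every other option.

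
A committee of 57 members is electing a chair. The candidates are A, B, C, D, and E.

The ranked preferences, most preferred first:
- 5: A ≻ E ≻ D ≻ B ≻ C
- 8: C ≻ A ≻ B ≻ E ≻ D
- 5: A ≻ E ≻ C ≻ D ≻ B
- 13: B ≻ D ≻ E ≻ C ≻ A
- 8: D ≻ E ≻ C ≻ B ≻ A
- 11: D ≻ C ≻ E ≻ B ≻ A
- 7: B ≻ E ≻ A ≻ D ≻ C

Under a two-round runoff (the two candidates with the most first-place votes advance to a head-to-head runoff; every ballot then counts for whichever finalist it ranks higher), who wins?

D

Round 1 first-place votes: A 10, B 20, C 8, D 19, E 0. B and D advance.
Runoff: B is ranked above D on 28 ballots, D above B on 29.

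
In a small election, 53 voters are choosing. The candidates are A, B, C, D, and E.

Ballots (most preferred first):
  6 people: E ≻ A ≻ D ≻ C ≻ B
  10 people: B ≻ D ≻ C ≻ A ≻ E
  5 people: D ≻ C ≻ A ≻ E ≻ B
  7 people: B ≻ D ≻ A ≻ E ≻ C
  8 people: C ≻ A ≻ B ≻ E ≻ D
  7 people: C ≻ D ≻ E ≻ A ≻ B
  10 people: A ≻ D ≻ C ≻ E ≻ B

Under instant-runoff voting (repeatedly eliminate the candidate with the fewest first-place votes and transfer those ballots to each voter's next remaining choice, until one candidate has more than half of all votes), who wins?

C

Round 1: A 10, B 17, C 15, D 5, E 6. D eliminated.
Round 2: A 10, B 17, C 20, E 6. E eliminated.
Round 3: A 16, B 17, C 20. A eliminated.
Round 4: B 17, C 36. C has a majority (≥27).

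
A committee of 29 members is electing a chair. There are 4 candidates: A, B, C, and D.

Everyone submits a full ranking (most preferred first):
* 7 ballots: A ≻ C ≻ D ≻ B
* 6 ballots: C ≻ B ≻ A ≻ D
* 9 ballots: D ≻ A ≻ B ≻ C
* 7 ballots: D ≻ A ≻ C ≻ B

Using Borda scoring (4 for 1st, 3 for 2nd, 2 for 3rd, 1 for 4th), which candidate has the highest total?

A: 7×4 + 6×2 + 9×3 + 7×3 = 88
B: 7×1 + 6×3 + 9×2 + 7×1 = 50
C: 7×3 + 6×4 + 9×1 + 7×2 = 68
D: 7×2 + 6×1 + 9×4 + 7×4 = 84

A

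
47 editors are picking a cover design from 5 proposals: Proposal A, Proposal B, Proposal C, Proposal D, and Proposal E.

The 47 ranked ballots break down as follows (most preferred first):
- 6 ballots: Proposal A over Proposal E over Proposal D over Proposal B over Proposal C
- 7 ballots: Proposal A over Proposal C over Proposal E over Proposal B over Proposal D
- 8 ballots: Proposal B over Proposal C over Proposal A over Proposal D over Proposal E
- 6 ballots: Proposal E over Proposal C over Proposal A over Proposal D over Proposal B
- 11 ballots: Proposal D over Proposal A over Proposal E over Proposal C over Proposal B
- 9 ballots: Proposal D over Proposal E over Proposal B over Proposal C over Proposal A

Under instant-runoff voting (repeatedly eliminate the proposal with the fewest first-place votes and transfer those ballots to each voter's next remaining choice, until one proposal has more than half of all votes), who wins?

Proposal A

Round 1: Proposal A 13, Proposal B 8, Proposal C 0, Proposal D 20, Proposal E 6. Proposal C eliminated.
Round 2: Proposal A 13, Proposal B 8, Proposal D 20, Proposal E 6. Proposal E eliminated.
Round 3: Proposal A 19, Proposal B 8, Proposal D 20. Proposal B eliminated.
Round 4: Proposal A 27, Proposal D 20. Proposal A has a majority (≥24).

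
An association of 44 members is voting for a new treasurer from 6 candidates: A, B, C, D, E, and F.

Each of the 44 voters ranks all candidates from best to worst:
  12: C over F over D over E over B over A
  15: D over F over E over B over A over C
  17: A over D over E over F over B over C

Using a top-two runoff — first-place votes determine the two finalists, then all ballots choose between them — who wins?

Round 1 first-place votes: A 17, B 0, C 12, D 15, E 0, F 0. A and D advance.
Runoff: A is ranked above D on 17 ballots, D above A on 27.

D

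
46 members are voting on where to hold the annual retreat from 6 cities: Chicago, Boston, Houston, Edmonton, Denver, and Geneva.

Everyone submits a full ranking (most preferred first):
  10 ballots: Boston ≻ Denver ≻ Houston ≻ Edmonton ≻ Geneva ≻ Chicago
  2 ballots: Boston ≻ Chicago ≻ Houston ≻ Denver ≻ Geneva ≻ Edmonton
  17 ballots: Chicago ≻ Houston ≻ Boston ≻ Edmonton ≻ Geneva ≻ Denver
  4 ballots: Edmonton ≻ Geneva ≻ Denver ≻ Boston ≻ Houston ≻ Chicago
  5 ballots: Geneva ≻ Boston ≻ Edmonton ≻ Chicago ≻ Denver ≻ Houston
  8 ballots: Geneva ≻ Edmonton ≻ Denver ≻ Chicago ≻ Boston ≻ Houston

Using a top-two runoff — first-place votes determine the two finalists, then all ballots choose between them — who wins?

Round 1 first-place votes: Chicago 17, Boston 12, Houston 0, Edmonton 4, Denver 0, Geneva 13. Chicago and Geneva advance.
Runoff: Chicago is ranked above Geneva on 19 ballots, Geneva above Chicago on 27.

Geneva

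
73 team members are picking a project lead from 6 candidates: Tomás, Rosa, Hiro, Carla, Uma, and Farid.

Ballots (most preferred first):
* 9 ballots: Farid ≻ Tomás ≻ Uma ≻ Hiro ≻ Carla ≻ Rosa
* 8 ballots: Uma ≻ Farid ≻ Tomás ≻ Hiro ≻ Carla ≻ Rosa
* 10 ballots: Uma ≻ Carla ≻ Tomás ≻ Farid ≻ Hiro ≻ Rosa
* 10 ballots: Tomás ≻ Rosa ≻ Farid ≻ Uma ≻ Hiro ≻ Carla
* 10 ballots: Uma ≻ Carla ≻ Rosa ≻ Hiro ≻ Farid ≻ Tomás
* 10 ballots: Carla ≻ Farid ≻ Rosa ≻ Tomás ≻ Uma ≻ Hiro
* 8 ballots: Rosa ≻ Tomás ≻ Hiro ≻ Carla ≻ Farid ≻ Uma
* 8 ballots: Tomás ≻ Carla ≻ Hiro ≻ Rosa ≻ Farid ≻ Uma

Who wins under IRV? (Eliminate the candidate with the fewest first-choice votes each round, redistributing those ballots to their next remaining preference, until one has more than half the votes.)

Tomás

Round 1: Tomás 18, Rosa 8, Hiro 0, Carla 10, Uma 28, Farid 9. Hiro eliminated.
Round 2: Tomás 18, Rosa 8, Carla 10, Uma 28, Farid 9. Rosa eliminated.
Round 3: Tomás 26, Carla 10, Uma 28, Farid 9. Farid eliminated.
Round 4: Tomás 35, Carla 10, Uma 28. Carla eliminated.
Round 5: Tomás 45, Uma 28. Tomás has a majority (≥37).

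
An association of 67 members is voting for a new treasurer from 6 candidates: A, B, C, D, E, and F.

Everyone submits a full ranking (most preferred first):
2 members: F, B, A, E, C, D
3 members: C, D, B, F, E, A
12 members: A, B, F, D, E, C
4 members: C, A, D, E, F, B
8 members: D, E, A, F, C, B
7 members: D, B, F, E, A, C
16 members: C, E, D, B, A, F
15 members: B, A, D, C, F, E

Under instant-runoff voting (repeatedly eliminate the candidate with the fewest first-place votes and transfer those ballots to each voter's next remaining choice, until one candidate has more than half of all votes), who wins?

Round 1: A 12, B 15, C 23, D 15, E 0, F 2. E eliminated.
Round 2: A 12, B 15, C 23, D 15, F 2. F eliminated.
Round 3: A 12, B 17, C 23, D 15. A eliminated.
Round 4: B 29, C 23, D 15. D eliminated.
Round 5: B 36, C 31. B has a majority (≥34).

B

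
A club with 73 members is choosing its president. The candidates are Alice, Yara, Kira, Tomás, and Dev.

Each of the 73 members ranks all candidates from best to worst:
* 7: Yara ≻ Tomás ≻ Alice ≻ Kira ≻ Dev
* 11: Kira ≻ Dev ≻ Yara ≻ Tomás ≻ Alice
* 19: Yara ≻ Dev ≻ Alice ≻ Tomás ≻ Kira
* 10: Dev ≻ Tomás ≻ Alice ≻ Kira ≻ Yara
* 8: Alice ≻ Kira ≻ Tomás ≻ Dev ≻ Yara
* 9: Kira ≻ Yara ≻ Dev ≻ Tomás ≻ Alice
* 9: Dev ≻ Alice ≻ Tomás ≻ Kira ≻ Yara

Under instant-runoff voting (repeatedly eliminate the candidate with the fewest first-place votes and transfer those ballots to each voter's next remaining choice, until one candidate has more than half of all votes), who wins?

Kira

Round 1: Alice 8, Yara 26, Kira 20, Tomás 0, Dev 19. Tomás eliminated.
Round 2: Alice 8, Yara 26, Kira 20, Dev 19. Alice eliminated.
Round 3: Yara 26, Kira 28, Dev 19. Dev eliminated.
Round 4: Yara 26, Kira 47. Kira has a majority (≥37).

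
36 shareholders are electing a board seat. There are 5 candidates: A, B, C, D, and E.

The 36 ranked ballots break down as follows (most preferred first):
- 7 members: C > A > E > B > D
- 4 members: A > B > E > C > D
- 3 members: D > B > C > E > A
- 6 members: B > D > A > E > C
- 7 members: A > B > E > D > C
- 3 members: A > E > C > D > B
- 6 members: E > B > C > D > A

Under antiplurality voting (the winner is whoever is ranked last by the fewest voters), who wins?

Last-place votes: A 9, B 3, C 13, D 11, E 0.

E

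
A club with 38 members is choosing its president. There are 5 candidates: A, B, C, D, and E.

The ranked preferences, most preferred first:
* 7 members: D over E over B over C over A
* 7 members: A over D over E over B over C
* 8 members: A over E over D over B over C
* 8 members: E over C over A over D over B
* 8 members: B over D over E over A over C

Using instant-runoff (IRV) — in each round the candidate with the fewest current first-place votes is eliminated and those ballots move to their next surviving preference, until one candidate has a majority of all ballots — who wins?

Round 1: A 15, B 8, C 0, D 7, E 8. C eliminated.
Round 2: A 15, B 8, D 7, E 8. D eliminated.
Round 3: A 15, B 8, E 15. B eliminated.
Round 4: A 15, E 23. E has a majority (≥20).

E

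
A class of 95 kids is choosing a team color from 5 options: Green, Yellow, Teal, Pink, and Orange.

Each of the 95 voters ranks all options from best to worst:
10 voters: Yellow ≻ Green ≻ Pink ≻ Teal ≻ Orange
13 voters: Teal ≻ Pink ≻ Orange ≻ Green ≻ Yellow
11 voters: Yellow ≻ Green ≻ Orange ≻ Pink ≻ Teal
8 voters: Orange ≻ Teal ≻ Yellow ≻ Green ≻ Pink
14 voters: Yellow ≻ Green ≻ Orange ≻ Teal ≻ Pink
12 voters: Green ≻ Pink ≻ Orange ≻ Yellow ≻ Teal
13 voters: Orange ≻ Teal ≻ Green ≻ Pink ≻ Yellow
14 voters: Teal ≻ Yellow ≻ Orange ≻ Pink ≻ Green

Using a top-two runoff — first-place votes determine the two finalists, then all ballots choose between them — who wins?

Teal

Round 1 first-place votes: Green 12, Yellow 35, Teal 27, Pink 0, Orange 21. Yellow and Teal advance.
Runoff: Yellow is ranked above Teal on 47 ballots, Teal above Yellow on 48.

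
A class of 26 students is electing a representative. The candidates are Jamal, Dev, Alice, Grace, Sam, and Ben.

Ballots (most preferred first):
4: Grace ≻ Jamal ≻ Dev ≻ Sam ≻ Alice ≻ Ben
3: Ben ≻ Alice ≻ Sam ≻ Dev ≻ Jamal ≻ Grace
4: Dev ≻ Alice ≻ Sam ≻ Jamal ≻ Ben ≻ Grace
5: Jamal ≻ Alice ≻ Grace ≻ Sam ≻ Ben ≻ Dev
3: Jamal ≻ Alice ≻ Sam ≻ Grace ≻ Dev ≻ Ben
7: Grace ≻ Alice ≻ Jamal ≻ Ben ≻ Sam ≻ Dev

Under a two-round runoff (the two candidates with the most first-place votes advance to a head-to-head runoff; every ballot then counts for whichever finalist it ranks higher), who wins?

Round 1 first-place votes: Jamal 8, Dev 4, Alice 0, Grace 11, Sam 0, Ben 3. Grace and Jamal advance.
Runoff: Grace is ranked above Jamal on 11 ballots, Jamal above Grace on 15.

Jamal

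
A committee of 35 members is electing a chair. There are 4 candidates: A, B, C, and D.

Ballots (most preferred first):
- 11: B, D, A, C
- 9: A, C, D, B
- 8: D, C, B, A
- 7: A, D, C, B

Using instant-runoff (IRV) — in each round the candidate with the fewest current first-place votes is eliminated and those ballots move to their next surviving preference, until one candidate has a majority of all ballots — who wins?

B

Round 1: A 16, B 11, C 0, D 8. C eliminated.
Round 2: A 16, B 11, D 8. D eliminated.
Round 3: A 16, B 19. B has a majority (≥18).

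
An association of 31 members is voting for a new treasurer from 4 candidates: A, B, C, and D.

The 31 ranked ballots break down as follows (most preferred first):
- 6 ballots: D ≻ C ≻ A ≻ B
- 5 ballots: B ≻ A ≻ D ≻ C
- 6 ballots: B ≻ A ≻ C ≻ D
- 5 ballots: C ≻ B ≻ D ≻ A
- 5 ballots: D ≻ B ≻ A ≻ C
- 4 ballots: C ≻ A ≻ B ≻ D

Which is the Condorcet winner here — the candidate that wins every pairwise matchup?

B

B vs A: 21–10
B vs C: 16–15
B vs D: 20–11
B beats every other candidate.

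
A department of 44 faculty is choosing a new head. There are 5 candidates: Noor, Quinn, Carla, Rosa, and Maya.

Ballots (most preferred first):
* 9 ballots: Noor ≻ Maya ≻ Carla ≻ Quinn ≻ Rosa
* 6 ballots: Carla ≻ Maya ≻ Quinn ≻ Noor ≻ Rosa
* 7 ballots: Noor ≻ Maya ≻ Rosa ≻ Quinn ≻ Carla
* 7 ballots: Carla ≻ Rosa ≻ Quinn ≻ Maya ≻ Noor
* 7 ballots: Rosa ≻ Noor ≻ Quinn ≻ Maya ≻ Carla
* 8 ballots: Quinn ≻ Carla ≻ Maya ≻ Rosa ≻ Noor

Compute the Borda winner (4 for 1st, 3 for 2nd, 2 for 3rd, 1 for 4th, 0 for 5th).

Noor: 9×4 + 6×1 + 7×4 + 7×0 + 7×3 + 8×0 = 91
Quinn: 9×1 + 6×2 + 7×1 + 7×2 + 7×2 + 8×4 = 88
Carla: 9×2 + 6×4 + 7×0 + 7×4 + 7×0 + 8×3 = 94
Rosa: 9×0 + 6×0 + 7×2 + 7×3 + 7×4 + 8×1 = 71
Maya: 9×3 + 6×3 + 7×3 + 7×1 + 7×1 + 8×2 = 96

Maya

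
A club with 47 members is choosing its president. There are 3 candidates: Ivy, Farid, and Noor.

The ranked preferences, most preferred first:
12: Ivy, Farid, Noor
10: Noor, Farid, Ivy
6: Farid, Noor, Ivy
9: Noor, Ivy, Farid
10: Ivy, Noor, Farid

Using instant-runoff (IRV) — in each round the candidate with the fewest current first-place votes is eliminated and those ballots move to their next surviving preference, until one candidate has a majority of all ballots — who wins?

Noor

Round 1: Ivy 22, Farid 6, Noor 19. Farid eliminated.
Round 2: Ivy 22, Noor 25. Noor has a majority (≥24).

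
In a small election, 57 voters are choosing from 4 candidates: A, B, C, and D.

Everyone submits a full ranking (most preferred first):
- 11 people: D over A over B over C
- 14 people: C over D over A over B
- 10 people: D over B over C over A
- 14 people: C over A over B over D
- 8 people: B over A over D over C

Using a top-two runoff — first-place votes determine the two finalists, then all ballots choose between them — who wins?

Round 1 first-place votes: A 0, B 8, C 28, D 21. C and D advance.
Runoff: C is ranked above D on 28 ballots, D above C on 29.

D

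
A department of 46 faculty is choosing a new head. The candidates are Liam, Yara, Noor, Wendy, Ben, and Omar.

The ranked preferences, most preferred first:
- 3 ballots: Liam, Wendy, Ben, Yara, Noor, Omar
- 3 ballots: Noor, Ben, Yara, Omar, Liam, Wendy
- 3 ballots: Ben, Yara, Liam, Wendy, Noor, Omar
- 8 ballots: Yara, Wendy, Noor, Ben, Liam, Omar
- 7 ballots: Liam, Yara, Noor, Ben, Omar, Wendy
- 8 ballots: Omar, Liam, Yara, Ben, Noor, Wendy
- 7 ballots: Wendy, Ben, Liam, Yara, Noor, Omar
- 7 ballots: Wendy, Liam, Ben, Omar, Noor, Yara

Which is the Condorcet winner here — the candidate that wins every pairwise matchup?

Liam vs Yara: 32–14
Liam vs Noor: 35–11
Liam vs Wendy: 24–22
Liam vs Ben: 25–21
Liam vs Omar: 35–11
Liam beats every other candidate.

Liam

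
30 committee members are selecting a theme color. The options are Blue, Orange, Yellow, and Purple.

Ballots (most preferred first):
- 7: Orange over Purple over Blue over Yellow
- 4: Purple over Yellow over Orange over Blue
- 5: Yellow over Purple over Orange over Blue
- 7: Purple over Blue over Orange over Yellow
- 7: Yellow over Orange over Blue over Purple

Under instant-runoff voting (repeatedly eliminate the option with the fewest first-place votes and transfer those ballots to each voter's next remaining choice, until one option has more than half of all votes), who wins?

Round 1: Blue 0, Orange 7, Yellow 12, Purple 11. Blue eliminated.
Round 2: Orange 7, Yellow 12, Purple 11. Orange eliminated.
Round 3: Yellow 12, Purple 18. Purple has a majority (≥16).

Purple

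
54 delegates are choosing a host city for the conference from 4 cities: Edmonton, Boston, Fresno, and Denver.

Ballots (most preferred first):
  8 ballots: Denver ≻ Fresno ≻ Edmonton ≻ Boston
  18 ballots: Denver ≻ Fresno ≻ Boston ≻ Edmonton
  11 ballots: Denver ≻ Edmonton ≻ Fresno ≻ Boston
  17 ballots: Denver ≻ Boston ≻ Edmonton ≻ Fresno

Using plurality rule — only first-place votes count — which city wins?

Denver

First-place votes: Edmonton 0, Boston 0, Fresno 0, Denver 54.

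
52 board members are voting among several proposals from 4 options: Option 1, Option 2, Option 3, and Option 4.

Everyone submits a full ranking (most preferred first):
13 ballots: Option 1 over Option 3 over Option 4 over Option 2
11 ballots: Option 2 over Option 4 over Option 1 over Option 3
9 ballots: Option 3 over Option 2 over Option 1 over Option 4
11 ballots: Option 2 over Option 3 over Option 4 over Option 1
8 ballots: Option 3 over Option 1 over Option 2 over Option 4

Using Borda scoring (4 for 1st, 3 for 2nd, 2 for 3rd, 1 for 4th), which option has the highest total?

Option 3

Option 1: 13×4 + 11×2 + 9×2 + 11×1 + 8×3 = 127
Option 2: 13×1 + 11×4 + 9×3 + 11×4 + 8×2 = 144
Option 3: 13×3 + 11×1 + 9×4 + 11×3 + 8×4 = 151
Option 4: 13×2 + 11×3 + 9×1 + 11×2 + 8×1 = 98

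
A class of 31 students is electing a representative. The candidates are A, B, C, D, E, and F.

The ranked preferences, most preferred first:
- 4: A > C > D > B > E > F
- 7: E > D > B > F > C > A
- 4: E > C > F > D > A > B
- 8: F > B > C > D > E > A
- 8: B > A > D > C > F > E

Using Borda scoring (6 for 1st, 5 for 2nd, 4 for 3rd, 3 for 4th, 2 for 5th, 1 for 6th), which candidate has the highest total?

B

A: 4×6 + 7×1 + 4×2 + 8×1 + 8×5 = 87
B: 4×3 + 7×4 + 4×1 + 8×5 + 8×6 = 132
C: 4×5 + 7×2 + 4×5 + 8×4 + 8×3 = 110
D: 4×4 + 7×5 + 4×3 + 8×3 + 8×4 = 119
E: 4×2 + 7×6 + 4×6 + 8×2 + 8×1 = 98
F: 4×1 + 7×3 + 4×4 + 8×6 + 8×2 = 105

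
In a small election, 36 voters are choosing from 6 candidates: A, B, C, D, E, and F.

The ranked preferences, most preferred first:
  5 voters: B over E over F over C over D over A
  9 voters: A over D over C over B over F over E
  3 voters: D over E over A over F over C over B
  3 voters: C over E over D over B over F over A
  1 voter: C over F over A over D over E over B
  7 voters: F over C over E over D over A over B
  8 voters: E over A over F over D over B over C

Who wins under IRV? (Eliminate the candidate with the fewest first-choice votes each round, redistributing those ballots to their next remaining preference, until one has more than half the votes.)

Round 1: A 9, B 5, C 4, D 3, E 8, F 7. D eliminated.
Round 2: A 9, B 5, C 4, E 11, F 7. C eliminated.
Round 3: A 9, B 5, E 14, F 8. B eliminated.
Round 4: A 9, E 19, F 8. E has a majority (≥19).

E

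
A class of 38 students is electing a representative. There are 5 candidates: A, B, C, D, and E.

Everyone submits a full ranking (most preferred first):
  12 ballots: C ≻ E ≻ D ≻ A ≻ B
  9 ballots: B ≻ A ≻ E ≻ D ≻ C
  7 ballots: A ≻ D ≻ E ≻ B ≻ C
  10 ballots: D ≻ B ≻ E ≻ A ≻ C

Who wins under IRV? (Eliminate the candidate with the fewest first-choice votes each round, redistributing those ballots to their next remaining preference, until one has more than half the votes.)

Round 1: A 7, B 9, C 12, D 10, E 0. E eliminated.
Round 2: A 7, B 9, C 12, D 10. A eliminated.
Round 3: B 9, C 12, D 17. B eliminated.
Round 4: C 12, D 26. D has a majority (≥20).

D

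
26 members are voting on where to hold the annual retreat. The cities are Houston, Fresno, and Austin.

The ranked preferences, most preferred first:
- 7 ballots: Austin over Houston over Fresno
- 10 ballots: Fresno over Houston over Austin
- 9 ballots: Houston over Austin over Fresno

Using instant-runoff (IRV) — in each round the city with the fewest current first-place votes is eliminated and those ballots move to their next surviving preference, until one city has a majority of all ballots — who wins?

Round 1: Houston 9, Fresno 10, Austin 7. Austin eliminated.
Round 2: Houston 16, Fresno 10. Houston has a majority (≥14).

Houston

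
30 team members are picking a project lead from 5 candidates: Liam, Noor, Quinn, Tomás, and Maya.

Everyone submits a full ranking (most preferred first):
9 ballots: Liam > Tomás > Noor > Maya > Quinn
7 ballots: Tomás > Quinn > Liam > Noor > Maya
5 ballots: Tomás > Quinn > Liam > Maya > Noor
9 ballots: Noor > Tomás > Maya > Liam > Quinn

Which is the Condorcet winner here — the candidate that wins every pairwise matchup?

Tomás vs Liam: 21–9
Tomás vs Noor: 21–9
Tomás vs Quinn: 30–0
Tomás vs Maya: 30–0
Tomás beats every other candidate.

Tomás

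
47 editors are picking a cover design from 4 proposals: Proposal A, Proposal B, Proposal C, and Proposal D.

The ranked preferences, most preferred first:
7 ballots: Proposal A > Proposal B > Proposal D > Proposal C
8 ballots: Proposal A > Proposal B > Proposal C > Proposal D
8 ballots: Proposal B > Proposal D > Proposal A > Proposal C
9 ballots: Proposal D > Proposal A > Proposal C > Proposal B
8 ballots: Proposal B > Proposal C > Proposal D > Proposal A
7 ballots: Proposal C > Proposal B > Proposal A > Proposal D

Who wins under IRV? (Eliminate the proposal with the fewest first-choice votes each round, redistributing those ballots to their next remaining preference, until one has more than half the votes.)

Proposal A

Round 1: Proposal A 15, Proposal B 16, Proposal C 7, Proposal D 9. Proposal C eliminated.
Round 2: Proposal A 15, Proposal B 23, Proposal D 9. Proposal D eliminated.
Round 3: Proposal A 24, Proposal B 23. Proposal A has a majority (≥24).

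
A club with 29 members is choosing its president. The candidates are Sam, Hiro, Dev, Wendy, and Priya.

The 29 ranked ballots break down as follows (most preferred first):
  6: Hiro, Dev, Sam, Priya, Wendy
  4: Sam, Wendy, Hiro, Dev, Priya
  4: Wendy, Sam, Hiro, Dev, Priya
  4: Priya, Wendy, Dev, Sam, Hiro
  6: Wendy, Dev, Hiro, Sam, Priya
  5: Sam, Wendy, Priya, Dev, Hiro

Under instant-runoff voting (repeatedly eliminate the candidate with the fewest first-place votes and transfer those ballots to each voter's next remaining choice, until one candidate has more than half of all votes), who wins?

Sam

Round 1: Sam 9, Hiro 6, Dev 0, Wendy 10, Priya 4. Dev eliminated.
Round 2: Sam 9, Hiro 6, Wendy 10, Priya 4. Priya eliminated.
Round 3: Sam 9, Hiro 6, Wendy 14. Hiro eliminated.
Round 4: Sam 15, Wendy 14. Sam has a majority (≥15).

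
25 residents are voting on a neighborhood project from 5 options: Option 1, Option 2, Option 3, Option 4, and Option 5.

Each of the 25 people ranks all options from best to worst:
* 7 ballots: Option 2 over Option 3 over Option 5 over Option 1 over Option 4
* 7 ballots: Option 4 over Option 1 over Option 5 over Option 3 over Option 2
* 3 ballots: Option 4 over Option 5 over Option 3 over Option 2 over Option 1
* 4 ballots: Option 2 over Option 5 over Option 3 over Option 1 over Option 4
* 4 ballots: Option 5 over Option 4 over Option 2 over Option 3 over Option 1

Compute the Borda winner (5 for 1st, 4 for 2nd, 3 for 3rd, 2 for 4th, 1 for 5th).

Option 1: 7×2 + 7×4 + 3×1 + 4×2 + 4×1 = 57
Option 2: 7×5 + 7×1 + 3×2 + 4×5 + 4×3 = 80
Option 3: 7×4 + 7×2 + 3×3 + 4×3 + 4×2 = 71
Option 4: 7×1 + 7×5 + 3×5 + 4×1 + 4×4 = 77
Option 5: 7×3 + 7×3 + 3×4 + 4×4 + 4×5 = 90

Option 5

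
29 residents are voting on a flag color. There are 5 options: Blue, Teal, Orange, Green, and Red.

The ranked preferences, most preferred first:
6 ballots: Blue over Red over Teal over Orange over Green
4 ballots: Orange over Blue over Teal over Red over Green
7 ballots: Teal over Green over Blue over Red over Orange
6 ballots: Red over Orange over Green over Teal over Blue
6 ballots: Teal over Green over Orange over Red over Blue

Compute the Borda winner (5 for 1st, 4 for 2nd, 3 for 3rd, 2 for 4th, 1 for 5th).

Blue: 6×5 + 4×4 + 7×3 + 6×1 + 6×1 = 79
Teal: 6×3 + 4×3 + 7×5 + 6×2 + 6×5 = 107
Orange: 6×2 + 4×5 + 7×1 + 6×4 + 6×3 = 81
Green: 6×1 + 4×1 + 7×4 + 6×3 + 6×4 = 80
Red: 6×4 + 4×2 + 7×2 + 6×5 + 6×2 = 88

Teal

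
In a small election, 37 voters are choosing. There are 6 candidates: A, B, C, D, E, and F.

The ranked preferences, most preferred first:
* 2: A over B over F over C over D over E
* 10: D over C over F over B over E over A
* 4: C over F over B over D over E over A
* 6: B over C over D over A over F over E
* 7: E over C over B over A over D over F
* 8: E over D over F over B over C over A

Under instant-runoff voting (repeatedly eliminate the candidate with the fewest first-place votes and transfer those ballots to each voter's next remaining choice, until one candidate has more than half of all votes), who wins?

Round 1: A 2, B 6, C 4, D 10, E 15, F 0. F eliminated.
Round 2: A 2, B 6, C 4, D 10, E 15. A eliminated.
Round 3: B 8, C 4, D 10, E 15. C eliminated.
Round 4: B 12, D 10, E 15. D eliminated.
Round 5: B 22, E 15. B has a majority (≥19).

B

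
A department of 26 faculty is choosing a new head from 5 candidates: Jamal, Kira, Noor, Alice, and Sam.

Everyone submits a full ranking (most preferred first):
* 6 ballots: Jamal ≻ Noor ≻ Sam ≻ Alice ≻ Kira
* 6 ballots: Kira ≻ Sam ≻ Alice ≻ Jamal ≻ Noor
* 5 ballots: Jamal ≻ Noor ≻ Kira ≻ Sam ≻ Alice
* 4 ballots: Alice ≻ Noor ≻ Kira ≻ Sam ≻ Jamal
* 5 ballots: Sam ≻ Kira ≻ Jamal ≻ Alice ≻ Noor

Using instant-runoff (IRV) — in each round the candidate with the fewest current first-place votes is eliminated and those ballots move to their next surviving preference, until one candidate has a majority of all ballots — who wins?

Kira

Round 1: Jamal 11, Kira 6, Noor 0, Alice 4, Sam 5. Noor eliminated.
Round 2: Jamal 11, Kira 6, Alice 4, Sam 5. Alice eliminated.
Round 3: Jamal 11, Kira 10, Sam 5. Sam eliminated.
Round 4: Jamal 11, Kira 15. Kira has a majority (≥14).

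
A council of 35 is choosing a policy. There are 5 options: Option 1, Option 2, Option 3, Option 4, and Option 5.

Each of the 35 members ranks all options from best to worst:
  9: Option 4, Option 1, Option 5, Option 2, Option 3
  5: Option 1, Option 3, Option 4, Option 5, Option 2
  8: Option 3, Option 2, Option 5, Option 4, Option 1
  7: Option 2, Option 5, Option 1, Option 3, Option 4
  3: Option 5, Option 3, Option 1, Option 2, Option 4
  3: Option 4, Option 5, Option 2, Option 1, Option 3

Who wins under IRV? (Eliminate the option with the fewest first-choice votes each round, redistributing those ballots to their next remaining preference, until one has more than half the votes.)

Option 3

Round 1: Option 1 5, Option 2 7, Option 3 8, Option 4 12, Option 5 3. Option 5 eliminated.
Round 2: Option 1 5, Option 2 7, Option 3 11, Option 4 12. Option 1 eliminated.
Round 3: Option 2 7, Option 3 16, Option 4 12. Option 2 eliminated.
Round 4: Option 3 23, Option 4 12. Option 3 has a majority (≥18).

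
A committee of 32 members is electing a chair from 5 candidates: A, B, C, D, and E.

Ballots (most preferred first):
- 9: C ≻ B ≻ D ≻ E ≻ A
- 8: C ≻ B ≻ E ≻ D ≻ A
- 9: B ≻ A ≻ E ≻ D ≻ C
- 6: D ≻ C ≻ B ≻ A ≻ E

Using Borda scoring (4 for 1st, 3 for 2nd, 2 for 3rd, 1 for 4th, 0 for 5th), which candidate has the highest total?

A: 9×0 + 8×0 + 9×3 + 6×1 = 33
B: 9×3 + 8×3 + 9×4 + 6×2 = 99
C: 9×4 + 8×4 + 9×0 + 6×3 = 86
D: 9×2 + 8×1 + 9×1 + 6×4 = 59
E: 9×1 + 8×2 + 9×2 + 6×0 = 43

B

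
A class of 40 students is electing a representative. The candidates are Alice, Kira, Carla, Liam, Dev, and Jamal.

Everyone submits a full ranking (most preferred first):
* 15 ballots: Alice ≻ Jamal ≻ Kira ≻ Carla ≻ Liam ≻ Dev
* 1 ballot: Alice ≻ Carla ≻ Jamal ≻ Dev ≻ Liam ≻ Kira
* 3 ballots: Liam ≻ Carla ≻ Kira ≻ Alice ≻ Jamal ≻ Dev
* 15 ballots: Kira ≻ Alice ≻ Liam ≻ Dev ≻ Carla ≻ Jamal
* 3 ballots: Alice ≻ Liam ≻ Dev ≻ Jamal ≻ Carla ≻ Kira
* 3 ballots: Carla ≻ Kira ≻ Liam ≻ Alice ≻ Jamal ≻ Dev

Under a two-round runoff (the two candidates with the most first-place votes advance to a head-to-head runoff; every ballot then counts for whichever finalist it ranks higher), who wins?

Kira

Round 1 first-place votes: Alice 19, Kira 15, Carla 3, Liam 3, Dev 0, Jamal 0. Alice and Kira advance.
Runoff: Alice is ranked above Kira on 19 ballots, Kira above Alice on 21.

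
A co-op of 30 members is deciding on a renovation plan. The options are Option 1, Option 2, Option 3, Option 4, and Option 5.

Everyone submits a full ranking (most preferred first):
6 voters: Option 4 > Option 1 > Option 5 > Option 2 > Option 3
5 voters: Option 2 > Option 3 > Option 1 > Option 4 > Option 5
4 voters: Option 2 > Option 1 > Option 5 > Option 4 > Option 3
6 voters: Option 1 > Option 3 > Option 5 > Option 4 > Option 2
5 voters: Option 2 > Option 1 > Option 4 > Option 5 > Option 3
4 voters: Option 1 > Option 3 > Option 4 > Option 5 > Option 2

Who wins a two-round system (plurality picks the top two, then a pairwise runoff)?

Option 1

Round 1 first-place votes: Option 1 10, Option 2 14, Option 3 0, Option 4 6, Option 5 0. Option 2 and Option 1 advance.
Runoff: Option 2 is ranked above Option 1 on 14 ballots, Option 1 above Option 2 on 16.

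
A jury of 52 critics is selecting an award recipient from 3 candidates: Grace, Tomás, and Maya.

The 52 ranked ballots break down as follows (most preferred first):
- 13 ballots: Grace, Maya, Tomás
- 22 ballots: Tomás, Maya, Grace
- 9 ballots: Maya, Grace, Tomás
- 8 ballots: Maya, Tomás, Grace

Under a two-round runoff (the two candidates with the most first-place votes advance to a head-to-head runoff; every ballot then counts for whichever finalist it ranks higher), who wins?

Maya

Round 1 first-place votes: Grace 13, Tomás 22, Maya 17. Tomás and Maya advance.
Runoff: Tomás is ranked above Maya on 22 ballots, Maya above Tomás on 30.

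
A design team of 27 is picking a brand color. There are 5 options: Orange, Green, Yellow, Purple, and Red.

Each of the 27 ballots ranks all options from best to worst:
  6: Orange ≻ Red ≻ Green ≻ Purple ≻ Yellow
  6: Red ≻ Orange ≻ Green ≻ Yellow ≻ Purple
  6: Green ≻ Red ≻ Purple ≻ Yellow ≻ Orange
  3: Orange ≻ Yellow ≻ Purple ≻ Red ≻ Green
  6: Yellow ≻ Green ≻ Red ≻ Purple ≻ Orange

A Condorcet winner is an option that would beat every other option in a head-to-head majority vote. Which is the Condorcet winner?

Red

Red vs Orange: 18–9
Red vs Green: 15–12
Red vs Yellow: 18–9
Red vs Purple: 24–3
Red beats every other option.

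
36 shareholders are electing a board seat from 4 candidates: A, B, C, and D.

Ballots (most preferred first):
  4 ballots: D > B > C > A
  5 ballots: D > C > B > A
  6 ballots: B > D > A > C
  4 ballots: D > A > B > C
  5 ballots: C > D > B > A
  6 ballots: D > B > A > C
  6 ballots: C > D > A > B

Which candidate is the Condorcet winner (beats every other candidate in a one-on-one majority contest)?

D vs A: 36–0
D vs B: 30–6
D vs C: 25–11
D beats every other candidate.

D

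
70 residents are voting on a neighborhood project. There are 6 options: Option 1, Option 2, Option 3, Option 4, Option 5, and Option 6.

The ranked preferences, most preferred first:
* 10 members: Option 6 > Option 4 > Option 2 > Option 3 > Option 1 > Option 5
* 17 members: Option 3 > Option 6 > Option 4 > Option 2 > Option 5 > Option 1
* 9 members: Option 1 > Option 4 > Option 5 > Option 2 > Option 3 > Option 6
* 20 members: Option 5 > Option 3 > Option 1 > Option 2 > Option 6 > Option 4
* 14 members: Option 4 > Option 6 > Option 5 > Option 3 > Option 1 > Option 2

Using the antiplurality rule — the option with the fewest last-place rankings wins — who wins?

Option 3

Last-place votes: Option 1 17, Option 2 14, Option 3 0, Option 4 20, Option 5 10, Option 6 9.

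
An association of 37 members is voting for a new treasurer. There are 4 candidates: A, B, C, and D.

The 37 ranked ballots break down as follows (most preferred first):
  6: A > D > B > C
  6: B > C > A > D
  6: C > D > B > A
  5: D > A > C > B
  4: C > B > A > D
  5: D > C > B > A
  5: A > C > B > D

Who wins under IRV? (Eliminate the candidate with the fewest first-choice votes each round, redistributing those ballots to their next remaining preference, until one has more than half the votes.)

Round 1: A 11, B 6, C 10, D 10. B eliminated.
Round 2: A 11, C 16, D 10. D eliminated.
Round 3: A 16, C 21. C has a majority (≥19).

C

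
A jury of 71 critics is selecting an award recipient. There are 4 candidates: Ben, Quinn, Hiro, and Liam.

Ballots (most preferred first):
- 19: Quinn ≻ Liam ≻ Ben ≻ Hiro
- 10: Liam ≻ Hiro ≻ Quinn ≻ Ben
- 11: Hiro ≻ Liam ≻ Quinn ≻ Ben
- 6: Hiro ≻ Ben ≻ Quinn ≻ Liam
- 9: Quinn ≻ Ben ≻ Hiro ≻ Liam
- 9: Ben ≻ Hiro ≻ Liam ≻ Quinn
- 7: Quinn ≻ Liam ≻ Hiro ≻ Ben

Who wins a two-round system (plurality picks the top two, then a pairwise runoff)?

Hiro

Round 1 first-place votes: Ben 9, Quinn 35, Hiro 17, Liam 10. Quinn and Hiro advance.
Runoff: Quinn is ranked above Hiro on 35 ballots, Hiro above Quinn on 36.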